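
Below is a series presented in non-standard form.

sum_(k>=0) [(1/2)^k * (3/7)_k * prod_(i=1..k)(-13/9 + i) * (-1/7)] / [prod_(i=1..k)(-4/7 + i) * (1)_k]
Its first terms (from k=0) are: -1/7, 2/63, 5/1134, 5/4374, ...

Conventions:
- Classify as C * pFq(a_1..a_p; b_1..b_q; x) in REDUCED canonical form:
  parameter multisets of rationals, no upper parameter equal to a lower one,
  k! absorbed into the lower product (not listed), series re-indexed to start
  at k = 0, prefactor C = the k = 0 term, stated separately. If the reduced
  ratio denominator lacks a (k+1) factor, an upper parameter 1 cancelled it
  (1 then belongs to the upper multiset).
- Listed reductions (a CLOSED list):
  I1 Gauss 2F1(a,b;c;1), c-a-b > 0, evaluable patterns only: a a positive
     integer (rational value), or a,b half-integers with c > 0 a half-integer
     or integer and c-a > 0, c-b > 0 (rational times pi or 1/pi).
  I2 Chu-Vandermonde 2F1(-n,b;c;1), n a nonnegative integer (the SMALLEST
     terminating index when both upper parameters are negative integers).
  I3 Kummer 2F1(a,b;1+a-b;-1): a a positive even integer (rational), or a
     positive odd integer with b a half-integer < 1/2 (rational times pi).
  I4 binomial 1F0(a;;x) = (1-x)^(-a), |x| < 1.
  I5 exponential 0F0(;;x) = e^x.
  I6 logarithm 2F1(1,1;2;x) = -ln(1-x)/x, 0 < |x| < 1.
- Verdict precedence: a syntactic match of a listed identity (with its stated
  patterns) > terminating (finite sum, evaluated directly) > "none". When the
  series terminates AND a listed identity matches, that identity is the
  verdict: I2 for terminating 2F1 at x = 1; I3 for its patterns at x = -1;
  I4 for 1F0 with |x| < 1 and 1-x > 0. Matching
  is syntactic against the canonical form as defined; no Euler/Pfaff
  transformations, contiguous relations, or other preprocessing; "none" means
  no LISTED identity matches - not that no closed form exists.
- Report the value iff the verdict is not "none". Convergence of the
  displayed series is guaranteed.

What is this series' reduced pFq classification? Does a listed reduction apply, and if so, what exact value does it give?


Key observation: from the first term -1/7: (1)_k (prefactor -1/7) is k! itself.
Ratio: r(k) = (1/2) * (k-4/9) / [(k+1)] - rational in k. x = (1/2); t_0 = -1/7; negate the roots.

Reduced: x = 1/2, 1F0, upper = {-4/9}, lower = {-}, C = -1/7. Verdict at x = 1/2: the I4 binomial reduction matches (the 1F0 binomial series: exponent 4/9, x = 1/2). Value: (-1/7) * (1/2)^(4/9).


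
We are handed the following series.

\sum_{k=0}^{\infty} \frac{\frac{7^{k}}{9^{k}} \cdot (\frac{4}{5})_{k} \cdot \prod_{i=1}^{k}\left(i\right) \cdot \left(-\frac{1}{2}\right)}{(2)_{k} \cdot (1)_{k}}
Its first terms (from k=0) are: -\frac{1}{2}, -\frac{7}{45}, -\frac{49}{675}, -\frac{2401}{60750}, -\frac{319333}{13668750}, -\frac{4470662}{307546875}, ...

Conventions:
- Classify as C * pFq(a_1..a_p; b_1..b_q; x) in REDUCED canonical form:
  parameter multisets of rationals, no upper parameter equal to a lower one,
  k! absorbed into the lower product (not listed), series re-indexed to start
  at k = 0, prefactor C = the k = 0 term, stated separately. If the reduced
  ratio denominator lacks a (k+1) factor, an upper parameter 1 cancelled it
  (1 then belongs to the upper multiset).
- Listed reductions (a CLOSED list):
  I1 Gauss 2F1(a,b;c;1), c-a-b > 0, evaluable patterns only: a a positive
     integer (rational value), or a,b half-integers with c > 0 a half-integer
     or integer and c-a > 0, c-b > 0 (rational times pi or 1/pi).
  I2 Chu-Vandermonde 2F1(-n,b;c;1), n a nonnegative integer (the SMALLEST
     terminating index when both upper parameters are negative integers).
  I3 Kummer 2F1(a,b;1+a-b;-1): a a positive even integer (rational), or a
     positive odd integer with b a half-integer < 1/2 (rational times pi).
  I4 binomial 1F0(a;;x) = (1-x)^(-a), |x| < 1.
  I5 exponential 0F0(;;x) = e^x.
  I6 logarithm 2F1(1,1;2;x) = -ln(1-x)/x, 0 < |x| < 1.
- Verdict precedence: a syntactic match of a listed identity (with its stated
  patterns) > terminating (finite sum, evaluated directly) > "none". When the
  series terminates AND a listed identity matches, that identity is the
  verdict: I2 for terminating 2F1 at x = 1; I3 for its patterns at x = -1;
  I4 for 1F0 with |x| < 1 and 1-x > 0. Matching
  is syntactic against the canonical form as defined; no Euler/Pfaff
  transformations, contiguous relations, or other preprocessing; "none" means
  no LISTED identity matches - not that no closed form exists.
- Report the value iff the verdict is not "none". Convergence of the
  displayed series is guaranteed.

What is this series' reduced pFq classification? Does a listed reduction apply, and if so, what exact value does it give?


With C = -\frac{1}{2}: the canonical form is 2F1(\frac{4}{5}, 1; 2; \frac{7}{9}). Verdict: none - at argument \frac{7}{9} the multisets {\frac{4}{5}, 1} ; {2} match no listed identity.

First insight: t_0 being -\frac{1}{2}, the running product (C = -1/2, x = 7/9) telescopes to a rising factorial.
Adjacent-term ratio: r(k) = \frac{7}{9} * (k+\frac{4}{5}) (k+1) / [(k+2) (k+1)] - rational; roots negated = parameters, x = \frac{7}{9}, C = -\frac{1}{2}.


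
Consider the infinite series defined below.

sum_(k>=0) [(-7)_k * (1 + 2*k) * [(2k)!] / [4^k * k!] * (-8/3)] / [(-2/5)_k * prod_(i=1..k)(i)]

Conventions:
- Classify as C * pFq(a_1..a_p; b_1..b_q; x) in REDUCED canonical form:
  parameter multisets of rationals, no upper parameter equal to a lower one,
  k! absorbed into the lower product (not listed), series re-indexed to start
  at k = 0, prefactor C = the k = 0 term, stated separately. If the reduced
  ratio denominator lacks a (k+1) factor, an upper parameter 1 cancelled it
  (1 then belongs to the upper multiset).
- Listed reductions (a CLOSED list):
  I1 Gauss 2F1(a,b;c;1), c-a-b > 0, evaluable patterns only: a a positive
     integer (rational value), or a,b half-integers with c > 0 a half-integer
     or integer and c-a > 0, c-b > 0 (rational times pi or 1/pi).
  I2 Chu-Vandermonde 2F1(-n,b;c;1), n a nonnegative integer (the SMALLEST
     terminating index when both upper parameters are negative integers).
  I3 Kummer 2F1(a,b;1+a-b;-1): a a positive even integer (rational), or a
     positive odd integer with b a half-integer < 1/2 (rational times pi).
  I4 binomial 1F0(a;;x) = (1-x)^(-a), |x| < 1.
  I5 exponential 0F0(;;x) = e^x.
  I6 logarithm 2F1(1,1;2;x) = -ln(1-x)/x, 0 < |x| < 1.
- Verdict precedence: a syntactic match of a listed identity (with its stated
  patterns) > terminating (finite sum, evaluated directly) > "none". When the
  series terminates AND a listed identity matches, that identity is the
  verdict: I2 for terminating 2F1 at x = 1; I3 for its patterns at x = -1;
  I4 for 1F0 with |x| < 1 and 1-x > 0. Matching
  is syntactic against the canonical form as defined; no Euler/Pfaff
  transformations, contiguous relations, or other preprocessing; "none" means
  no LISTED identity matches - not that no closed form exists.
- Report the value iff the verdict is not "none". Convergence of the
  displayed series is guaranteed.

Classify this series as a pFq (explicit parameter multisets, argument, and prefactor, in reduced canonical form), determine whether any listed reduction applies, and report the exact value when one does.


Canonical form: C = -8/3 times 2F1 with upper {-7, 3/2}, lower {-2/5}, x = 1. Verdict: this is Chu-Vandermonde (I2) (terminating 2F1 at x = 1 with n = 7, b = 3/2, c = -2/5). Value: 265639/1837056.

First insight: with t_0 = -8/3, the (2k+1) factor (C = -8/3) shifts (1/2)_k to (3/2)_k.
Step ratio: r(k) = 1 * (k-7) (k+3/2) / [(k-2/5) (k+1)] - rational in k. x = 1; t_0 = -8/3; negate the roots.


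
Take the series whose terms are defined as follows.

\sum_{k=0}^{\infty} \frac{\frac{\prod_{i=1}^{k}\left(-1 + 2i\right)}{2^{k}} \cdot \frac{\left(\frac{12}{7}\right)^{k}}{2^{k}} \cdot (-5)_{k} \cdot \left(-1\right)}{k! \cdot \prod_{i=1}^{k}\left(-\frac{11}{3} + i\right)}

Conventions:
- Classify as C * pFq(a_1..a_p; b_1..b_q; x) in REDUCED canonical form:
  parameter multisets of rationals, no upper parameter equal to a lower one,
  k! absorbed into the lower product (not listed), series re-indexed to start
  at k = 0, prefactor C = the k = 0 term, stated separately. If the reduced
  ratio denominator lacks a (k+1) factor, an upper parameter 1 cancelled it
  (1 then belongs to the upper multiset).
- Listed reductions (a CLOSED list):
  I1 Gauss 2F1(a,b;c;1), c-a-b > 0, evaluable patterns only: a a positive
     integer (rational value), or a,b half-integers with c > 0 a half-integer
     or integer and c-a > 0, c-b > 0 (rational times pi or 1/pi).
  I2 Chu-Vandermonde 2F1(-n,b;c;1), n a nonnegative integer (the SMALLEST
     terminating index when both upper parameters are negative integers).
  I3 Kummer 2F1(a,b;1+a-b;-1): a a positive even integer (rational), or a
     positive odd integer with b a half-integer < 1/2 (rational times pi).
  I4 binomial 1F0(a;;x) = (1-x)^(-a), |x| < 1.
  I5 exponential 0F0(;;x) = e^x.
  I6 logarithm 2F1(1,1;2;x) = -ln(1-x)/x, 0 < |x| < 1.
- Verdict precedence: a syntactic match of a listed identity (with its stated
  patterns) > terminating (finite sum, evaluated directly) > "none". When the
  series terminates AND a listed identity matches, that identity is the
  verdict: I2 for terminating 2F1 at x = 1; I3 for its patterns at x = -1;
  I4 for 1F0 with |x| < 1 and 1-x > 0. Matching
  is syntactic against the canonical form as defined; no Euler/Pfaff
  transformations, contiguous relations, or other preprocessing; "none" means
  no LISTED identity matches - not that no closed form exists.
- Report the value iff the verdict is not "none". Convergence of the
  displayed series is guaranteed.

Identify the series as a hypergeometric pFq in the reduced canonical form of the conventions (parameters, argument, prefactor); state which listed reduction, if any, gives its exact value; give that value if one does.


With C = -1: the canonical form is 2F1(-5, \frac{1}{2}; -\frac{8}{3}; \frac{6}{7}). Verdict: terminating. (-5)_k vanishes past k = 5, leaving a 6-term sum, computed directly. Its exact value is \frac{81281}{153664}.

Key observation: from the first term -1: the odd product 1*3*...*(2k-1) (prefactor -1) is 2^k (1/2)_k.
Term ratio: r(k) = \frac{6}{7} * (k-5) (k+\frac{1}{2}) / [(k-\frac{8}{3}) (k+1)] - rational in k, leading ratio \frac{6}{7}; with t_0 = -1, classification follows.


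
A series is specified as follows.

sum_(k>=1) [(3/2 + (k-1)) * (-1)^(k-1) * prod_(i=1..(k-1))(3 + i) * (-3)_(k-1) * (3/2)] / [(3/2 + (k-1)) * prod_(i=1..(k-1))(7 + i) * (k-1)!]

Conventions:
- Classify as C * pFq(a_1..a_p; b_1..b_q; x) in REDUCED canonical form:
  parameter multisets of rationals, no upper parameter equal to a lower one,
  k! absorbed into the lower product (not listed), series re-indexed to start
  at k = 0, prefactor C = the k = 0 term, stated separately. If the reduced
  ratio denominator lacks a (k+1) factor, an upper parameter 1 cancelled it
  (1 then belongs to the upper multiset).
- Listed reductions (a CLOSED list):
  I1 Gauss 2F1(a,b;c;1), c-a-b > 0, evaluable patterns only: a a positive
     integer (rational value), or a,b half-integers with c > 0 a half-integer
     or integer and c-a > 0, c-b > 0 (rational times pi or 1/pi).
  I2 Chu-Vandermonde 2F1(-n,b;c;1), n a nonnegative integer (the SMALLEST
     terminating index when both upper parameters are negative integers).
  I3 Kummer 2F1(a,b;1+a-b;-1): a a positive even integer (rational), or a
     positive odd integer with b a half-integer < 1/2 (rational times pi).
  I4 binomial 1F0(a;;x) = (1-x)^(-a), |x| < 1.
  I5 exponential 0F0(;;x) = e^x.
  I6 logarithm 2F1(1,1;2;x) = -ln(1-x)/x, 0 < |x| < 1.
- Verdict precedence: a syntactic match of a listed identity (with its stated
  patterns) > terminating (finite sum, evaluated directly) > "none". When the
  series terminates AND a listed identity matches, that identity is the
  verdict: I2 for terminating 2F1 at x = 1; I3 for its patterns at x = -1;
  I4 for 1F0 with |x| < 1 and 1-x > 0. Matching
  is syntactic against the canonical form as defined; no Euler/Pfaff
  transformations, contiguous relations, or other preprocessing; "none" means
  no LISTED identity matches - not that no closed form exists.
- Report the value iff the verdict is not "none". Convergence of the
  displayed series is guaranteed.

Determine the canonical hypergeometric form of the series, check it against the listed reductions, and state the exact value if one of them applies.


x = -1 here; the reduced form reads 2F1, upper {-3, 4}, lower {8}, C = 3/2. Verdict: Kummer (I3) applies (x = -1; c = 8 equals 1+a-b for upper {-3, 4}: listed pattern). Hence: 21/4.

Key observation: from the first term 3/2: the lower running product (C = 3/2, x = -1) is a rising factorial.
Term ratio: r(k) = (-1) * (k-3) (k+4) / [(k+8) (k+1)] - rational; roots negated = parameters, x = (-1), C = 3/2.


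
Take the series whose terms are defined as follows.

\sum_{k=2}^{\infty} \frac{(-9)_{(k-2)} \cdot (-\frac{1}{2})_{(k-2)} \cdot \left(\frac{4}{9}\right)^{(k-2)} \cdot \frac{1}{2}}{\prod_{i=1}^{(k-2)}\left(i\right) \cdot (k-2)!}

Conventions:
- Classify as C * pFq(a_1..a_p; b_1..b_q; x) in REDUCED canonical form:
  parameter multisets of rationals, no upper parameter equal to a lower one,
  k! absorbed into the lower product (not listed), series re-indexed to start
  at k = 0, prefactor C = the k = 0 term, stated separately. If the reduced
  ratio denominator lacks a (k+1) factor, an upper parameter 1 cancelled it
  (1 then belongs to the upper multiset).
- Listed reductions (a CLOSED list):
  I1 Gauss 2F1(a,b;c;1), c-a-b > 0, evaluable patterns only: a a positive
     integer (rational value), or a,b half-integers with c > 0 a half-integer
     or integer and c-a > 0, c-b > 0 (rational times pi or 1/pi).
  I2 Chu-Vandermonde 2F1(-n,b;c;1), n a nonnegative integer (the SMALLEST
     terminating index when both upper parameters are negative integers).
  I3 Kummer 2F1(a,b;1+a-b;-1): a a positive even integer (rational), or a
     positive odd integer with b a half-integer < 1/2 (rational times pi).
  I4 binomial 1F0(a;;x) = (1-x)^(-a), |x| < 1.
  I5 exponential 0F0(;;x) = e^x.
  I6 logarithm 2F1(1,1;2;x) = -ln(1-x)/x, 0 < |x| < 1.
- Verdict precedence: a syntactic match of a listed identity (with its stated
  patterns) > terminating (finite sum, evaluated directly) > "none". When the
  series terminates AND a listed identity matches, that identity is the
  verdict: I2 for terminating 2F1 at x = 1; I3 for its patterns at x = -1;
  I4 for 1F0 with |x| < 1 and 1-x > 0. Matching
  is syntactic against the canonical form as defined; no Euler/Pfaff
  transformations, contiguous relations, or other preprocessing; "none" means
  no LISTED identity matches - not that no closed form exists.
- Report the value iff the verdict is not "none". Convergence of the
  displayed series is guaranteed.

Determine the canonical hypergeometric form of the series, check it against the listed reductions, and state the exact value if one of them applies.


Key observation: with t_0 = \frac{1}{2}, the denominator's factorial ratio (prefactor 1/2) is a lower Pochhammer.
Ratio: r(k) = \frac{4}{9} * (k-9) (k-\frac{1}{2}) / [(k+1) (k+1)] - rational in k, leading ratio \frac{4}{9}; with t_0 = \frac{1}{2}, classification follows.

Canonical form: C = \frac{1}{2} times 2F1 with upper {-9, -\frac{1}{2}}, lower {1}, x = \frac{4}{9}. Verdict: terminating - upper -9 stops the sum at k = 9; the 10 terms are added exactly. Sum: \frac{940756705}{774840978}.


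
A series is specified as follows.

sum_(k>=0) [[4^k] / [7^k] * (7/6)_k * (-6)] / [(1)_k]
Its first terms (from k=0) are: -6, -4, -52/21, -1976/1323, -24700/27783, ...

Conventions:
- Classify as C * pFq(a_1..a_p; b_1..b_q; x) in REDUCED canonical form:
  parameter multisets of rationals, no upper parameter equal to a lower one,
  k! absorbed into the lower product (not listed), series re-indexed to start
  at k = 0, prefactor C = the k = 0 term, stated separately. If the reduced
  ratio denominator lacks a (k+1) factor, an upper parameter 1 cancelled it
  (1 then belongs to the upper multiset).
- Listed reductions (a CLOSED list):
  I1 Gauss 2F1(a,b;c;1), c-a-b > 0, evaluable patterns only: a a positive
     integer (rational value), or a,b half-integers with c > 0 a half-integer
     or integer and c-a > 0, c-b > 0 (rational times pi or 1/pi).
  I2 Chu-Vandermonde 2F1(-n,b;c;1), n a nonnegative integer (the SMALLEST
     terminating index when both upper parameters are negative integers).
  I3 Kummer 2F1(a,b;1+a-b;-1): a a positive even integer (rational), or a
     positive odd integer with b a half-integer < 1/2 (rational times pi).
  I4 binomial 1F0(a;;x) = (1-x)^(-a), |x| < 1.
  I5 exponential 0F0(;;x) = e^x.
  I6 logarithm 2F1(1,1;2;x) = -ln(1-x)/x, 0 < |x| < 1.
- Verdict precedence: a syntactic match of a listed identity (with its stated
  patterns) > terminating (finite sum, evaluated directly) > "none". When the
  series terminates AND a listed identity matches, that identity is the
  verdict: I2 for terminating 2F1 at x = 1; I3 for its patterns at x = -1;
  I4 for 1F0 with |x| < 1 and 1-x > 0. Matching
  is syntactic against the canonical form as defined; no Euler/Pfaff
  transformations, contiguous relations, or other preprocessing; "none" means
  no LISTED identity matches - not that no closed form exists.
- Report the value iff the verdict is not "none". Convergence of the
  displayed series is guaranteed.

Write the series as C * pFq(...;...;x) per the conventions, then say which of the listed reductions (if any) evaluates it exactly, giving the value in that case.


Structural cue: from the first term -6: (1)_k (prefactor -6) is k! itself.
Consecutive-term ratio: r(k) = (4/7) * (k+7/6) / [(k+1)] ; factor over Q: parameters, x = (4/7), and C = -6.

The series (x = 4/7) is 1F0: upper {7/6}, lower {-}, prefactor -6. Verdict: this is binomial (I4) (the 1F0 binomial series: exponent -7/6, x = 4/7). Sum: (-6) * (3/7)^(-7/6).


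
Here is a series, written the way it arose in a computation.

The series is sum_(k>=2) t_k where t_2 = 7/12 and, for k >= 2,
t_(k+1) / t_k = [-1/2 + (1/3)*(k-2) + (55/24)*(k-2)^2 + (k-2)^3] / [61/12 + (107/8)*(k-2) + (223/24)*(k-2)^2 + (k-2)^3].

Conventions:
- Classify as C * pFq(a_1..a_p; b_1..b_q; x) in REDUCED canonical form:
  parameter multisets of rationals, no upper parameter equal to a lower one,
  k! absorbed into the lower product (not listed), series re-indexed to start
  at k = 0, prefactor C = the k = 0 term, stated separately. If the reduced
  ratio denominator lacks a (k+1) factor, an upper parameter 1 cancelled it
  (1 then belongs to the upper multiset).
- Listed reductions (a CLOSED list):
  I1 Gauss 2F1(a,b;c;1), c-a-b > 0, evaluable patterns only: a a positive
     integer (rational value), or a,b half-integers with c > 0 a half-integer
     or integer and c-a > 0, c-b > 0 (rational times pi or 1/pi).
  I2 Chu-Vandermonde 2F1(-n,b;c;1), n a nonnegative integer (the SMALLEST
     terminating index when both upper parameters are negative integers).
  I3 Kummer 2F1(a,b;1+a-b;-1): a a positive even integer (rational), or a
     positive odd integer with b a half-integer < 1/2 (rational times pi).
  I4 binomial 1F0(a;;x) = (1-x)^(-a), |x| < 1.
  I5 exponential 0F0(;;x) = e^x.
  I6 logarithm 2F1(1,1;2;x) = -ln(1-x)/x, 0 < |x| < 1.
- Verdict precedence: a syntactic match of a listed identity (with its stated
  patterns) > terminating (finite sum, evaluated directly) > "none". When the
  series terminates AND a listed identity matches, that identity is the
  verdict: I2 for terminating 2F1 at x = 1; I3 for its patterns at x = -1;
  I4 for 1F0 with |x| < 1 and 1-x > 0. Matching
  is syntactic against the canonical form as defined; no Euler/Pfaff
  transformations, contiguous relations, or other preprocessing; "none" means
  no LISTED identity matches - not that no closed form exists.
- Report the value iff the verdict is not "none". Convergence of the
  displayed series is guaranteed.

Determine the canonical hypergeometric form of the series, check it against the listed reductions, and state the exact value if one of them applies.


Prefactor 7/12, argument 1: 2F1 with upper {-3/8, 2} over lower {61/8}. Verdict at x = 1: Gauss (I1, integer-parameter pattern) matches (x = 1: the Gamma ratio telescopes since c-a-b = 6 > 0 and a = 2 in Z>0). Hence: 265/512.

Key observation: x = 1 and the ratio is unreduced: k + 2/3 divides both sides (C = 7/12, x = 1).
Ratio: r(k) = 1 * (k-3/8) (k+2) / [(k+61/8) (k+1)] - poly over poly, x = 1 from leading terms; C = 7/12 at k = 0.


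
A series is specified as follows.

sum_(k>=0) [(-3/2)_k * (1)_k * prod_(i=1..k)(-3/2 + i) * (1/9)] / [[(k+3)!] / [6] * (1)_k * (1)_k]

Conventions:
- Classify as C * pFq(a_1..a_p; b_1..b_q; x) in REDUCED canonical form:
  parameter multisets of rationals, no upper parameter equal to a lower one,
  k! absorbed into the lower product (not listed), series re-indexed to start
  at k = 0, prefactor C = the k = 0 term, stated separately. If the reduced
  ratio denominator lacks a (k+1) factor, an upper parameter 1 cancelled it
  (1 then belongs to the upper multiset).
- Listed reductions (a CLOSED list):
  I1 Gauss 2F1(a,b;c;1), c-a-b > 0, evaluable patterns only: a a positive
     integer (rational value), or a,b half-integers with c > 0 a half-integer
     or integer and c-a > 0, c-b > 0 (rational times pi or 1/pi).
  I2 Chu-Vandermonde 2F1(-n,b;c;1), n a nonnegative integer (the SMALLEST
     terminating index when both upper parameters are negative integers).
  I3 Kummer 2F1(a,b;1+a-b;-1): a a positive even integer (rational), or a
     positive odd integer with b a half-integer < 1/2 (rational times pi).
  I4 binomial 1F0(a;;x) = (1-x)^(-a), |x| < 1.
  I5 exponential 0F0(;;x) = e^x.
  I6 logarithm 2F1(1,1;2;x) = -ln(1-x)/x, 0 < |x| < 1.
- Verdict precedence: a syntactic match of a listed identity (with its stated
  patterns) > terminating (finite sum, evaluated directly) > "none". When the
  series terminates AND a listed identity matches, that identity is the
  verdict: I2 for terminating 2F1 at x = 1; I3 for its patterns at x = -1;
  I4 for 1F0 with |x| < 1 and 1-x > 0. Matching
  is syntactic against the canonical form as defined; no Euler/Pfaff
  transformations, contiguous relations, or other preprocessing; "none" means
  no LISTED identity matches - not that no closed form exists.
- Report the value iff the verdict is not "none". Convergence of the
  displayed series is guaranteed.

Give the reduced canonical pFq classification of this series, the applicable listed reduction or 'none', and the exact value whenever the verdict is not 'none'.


Prefactor 1/9, argument 1: 2F1 with upper {-3/2, -1/2} over lower {4}. Verdict: Gauss's theorem I1 (half-integer case) fires (x = 1; upper {-3/2, -1/2} half-integers, c = 4 in the evaluable pattern). Value: (8192/19845) / pi.

Structural cue: x = 1 and the running product (C = 1/9) telescopes to a rising factorial.
Consecutive-term ratio: r(k) = 1 * (k-3/2) (k-1/2) / [(k+4) (k+1)] - rational in k, leading ratio 1; with t_0 = 1/9, classification follows.


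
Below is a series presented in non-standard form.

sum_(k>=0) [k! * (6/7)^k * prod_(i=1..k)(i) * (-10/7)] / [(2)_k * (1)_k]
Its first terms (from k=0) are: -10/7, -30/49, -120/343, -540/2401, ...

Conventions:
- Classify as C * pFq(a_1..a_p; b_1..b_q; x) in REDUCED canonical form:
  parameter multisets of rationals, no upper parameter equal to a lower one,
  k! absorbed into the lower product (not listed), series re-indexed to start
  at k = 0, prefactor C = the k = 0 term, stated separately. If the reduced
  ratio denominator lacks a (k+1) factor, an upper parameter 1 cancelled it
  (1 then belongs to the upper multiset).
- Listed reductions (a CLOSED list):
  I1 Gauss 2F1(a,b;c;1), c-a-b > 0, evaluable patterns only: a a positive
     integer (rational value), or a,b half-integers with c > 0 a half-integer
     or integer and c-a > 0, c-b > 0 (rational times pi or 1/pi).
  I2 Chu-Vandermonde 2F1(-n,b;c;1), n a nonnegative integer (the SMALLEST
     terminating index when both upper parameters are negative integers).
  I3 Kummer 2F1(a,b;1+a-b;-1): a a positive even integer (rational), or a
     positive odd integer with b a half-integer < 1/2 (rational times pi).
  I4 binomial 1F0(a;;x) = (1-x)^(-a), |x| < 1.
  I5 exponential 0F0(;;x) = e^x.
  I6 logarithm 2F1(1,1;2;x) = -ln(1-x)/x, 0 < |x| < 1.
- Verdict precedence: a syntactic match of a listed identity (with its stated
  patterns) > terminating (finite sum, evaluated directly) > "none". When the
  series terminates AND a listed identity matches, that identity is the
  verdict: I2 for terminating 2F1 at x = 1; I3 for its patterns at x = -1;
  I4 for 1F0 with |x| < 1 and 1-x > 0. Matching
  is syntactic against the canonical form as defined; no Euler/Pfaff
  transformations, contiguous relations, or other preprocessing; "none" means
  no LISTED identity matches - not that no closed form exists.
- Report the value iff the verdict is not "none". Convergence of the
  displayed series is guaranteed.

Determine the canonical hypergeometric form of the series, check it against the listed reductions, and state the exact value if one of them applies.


The tell: from the first term -10/7: the running product (prefactor -10/7) telescopes to a rising factorial.
Adjacent-term ratio: r(k) = (6/7) * (k+1) (k+1) / [(k+2) (k+1)] - poly over poly, x = (6/7) from leading terms; C = -10/7 at k = 0.

With C = -10/7: the canonical form is 2F1(1, 1; 2; 6/7). Verdict at x = 6/7: the I6 logarithm reduction matches (the logarithm: parameters (1,1;2), x = 6/7). Sum: (5/3) * ln(1/7).


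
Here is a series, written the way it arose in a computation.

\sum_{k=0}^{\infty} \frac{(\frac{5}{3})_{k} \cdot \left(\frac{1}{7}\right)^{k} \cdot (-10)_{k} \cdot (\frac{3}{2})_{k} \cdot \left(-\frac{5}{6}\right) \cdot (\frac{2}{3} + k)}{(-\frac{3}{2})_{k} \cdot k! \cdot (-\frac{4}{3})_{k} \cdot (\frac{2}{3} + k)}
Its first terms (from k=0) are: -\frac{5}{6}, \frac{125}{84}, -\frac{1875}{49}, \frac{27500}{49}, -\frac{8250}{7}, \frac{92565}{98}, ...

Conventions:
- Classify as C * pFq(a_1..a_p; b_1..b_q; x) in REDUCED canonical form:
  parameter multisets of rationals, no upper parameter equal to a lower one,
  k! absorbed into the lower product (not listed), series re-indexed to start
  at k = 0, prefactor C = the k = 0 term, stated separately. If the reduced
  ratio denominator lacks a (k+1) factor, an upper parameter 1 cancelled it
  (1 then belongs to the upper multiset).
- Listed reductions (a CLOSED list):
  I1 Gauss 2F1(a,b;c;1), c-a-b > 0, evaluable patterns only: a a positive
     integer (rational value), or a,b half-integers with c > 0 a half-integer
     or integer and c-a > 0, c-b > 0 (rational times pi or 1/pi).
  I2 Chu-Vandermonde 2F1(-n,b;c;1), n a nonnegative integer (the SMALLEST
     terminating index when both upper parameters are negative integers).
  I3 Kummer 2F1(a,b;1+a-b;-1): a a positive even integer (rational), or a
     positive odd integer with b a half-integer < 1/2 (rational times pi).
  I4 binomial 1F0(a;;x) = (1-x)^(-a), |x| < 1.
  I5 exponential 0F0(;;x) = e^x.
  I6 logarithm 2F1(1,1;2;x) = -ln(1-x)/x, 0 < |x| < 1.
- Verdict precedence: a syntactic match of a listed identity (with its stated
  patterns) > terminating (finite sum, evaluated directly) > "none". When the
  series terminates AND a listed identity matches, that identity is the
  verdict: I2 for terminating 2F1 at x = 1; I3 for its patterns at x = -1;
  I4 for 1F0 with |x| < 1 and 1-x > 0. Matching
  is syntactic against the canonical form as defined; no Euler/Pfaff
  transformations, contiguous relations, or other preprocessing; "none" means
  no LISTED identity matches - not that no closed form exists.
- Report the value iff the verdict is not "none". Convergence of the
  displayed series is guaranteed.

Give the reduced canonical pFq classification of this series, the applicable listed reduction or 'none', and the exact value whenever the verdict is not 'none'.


Reduced: x = \frac{1}{7}, 3F2, upper = {-10, \frac{3}{2}, \frac{5}{3}}, lower = {-\frac{3}{2}, -\frac{4}{3}}, C = -\frac{5}{6}. Verdict: terminating - upper -10 stops the sum at k = 10; the 11 terms are added exactly. Exact value: -\frac{616559040}{40353607}.

Key step: t_0 = -\frac{5}{6} here, and k + 2/3 divides numerator and denominator alike; C = -5/6, x = 1/7 after cancelling.
Ratio: r(k) = \frac{1}{7} * (k-10) (k+\frac{3}{2}) (k+\frac{5}{3}) / [(k-\frac{3}{2}) (k-\frac{4}{3}) (k+1)] - poly over poly, x = \frac{1}{7} from leading terms; C = -\frac{5}{6} at k = 0.


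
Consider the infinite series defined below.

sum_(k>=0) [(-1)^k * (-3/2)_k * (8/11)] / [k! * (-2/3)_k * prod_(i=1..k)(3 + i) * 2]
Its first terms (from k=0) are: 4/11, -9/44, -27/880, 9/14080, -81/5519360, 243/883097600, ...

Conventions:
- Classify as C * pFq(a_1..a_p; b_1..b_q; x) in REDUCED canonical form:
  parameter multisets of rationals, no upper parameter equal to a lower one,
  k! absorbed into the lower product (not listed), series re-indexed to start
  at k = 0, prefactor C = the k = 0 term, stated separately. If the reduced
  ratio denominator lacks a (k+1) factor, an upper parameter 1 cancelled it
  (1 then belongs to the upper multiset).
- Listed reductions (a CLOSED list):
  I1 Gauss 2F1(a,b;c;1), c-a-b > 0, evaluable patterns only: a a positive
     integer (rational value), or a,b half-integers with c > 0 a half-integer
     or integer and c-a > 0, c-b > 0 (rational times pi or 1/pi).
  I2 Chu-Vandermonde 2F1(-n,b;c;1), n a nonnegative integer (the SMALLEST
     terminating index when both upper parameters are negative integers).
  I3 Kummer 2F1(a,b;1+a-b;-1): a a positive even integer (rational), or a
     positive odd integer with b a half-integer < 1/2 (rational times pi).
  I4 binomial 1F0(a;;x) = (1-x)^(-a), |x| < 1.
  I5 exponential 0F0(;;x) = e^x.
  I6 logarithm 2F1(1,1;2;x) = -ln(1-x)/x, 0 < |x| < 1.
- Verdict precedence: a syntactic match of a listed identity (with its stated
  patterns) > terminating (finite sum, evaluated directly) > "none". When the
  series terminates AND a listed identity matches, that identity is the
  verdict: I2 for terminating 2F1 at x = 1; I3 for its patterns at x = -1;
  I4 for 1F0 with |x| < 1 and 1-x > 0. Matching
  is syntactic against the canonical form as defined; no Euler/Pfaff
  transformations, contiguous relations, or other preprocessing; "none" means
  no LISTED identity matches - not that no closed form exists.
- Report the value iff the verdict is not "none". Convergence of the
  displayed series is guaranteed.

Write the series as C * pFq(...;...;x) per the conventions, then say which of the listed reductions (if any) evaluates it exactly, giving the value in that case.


This is 4/11 * 1F2(-3/2; -2/3, 4; -1) in reduced canonical form. Verdict: none here - no I1-I6 shape fits x = -1 with lower {-2/3, 4}.

Structural cue: from the first term 4/11: the lower running product (prefactor 4/11) is a rising factorial.
Ratio: r(k) = (-1) * (k-3/2) / [(k-2/3) (k+4) (k+1)] - rational in k. x = (-1); t_0 = 4/11; negate the roots.


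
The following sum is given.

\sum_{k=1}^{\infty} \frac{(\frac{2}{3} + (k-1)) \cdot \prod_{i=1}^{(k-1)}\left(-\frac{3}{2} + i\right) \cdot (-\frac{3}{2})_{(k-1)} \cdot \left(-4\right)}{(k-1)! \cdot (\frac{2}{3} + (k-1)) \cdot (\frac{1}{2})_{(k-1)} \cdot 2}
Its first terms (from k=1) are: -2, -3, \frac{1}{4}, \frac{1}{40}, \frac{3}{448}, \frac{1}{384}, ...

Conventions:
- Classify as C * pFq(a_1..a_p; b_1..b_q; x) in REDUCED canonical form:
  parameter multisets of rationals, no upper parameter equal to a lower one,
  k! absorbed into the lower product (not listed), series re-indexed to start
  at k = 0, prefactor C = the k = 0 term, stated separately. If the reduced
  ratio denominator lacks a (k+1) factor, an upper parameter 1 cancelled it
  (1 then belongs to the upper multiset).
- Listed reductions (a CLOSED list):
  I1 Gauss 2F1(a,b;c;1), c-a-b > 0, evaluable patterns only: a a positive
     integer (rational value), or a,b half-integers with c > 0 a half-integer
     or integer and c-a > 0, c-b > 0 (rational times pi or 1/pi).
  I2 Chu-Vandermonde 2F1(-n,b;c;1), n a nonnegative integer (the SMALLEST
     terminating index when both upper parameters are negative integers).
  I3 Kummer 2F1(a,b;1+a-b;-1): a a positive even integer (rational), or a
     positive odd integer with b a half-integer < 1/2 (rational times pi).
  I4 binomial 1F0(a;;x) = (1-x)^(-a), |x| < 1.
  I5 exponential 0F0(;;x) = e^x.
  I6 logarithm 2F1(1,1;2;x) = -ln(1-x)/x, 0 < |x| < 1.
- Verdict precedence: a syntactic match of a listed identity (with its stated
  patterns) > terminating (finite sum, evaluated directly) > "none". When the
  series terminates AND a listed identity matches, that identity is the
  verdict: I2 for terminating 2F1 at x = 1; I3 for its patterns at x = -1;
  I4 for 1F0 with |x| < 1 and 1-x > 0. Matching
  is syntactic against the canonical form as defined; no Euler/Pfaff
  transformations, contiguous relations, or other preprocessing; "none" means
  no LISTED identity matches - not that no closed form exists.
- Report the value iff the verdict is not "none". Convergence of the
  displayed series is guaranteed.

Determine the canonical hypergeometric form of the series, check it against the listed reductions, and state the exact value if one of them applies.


The series (x = 1) is 2F1: upper {-\frac{3}{2}, -\frac{1}{2}}, lower {\frac{1}{2}}, prefactor -2. Verdict (x = 1): Gauss (I1, half-integer pattern) applies (x = 1; upper {-\frac{3}{2}, -\frac{1}{2}} half-integers, c = \frac{1}{2} in the evaluable pattern). Exact value: \left(-\frac{3}{2}\right) \cdot \pi.

Key observation: with t_0 = -2, the running product (prefactor -2) telescopes to a rising factorial.
Term ratio: r(k) = 1 * (k-\frac{3}{2}) (k-\frac{1}{2}) / [(k+\frac{1}{2}) (k+1)] ; factor over Q: parameters, x = 1, and C = -2.


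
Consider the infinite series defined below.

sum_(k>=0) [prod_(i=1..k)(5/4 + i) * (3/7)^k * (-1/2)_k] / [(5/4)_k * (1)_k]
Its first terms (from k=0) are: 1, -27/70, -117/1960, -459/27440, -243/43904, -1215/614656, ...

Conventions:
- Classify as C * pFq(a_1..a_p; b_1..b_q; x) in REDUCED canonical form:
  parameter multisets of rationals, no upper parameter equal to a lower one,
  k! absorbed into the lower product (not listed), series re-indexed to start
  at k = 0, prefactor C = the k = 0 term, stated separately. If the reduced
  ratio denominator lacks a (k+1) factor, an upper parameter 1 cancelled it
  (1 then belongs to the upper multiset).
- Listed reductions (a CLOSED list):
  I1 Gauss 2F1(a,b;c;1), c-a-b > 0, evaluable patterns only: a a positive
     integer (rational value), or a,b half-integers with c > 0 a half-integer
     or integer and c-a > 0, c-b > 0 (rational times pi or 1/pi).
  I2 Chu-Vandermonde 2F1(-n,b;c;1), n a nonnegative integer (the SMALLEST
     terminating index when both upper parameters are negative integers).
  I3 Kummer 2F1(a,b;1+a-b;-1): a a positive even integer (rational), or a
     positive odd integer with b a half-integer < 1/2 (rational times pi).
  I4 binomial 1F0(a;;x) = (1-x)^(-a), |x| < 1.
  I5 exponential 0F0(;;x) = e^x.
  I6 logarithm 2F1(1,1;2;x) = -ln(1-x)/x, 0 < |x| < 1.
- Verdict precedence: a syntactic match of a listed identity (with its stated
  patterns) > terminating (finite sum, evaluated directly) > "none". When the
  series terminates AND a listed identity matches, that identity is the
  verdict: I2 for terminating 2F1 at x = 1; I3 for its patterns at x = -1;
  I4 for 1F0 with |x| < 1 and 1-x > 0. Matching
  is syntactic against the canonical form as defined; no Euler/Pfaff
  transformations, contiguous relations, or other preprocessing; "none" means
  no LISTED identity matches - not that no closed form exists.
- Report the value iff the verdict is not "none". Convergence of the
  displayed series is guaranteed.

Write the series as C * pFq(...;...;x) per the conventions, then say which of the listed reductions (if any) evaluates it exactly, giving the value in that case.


The series (x = 3/7) is 2F1: upper {-1/2, 9/4}, lower {5/4}, prefactor 1. Verdict: none - at argument 3/7 the multisets {-1/2, 9/4} ; {5/4} match no listed identity.

Structural cue: x = (3/7) and (1)_k (C = 1, x = 3/7) is k! itself.
Term ratio: r(k) = (3/7) * (k-1/2) (k+9/4) / [(k+5/4) (k+1)] - rational in k, leading ratio (3/7); with t_0 = 1, classification follows.


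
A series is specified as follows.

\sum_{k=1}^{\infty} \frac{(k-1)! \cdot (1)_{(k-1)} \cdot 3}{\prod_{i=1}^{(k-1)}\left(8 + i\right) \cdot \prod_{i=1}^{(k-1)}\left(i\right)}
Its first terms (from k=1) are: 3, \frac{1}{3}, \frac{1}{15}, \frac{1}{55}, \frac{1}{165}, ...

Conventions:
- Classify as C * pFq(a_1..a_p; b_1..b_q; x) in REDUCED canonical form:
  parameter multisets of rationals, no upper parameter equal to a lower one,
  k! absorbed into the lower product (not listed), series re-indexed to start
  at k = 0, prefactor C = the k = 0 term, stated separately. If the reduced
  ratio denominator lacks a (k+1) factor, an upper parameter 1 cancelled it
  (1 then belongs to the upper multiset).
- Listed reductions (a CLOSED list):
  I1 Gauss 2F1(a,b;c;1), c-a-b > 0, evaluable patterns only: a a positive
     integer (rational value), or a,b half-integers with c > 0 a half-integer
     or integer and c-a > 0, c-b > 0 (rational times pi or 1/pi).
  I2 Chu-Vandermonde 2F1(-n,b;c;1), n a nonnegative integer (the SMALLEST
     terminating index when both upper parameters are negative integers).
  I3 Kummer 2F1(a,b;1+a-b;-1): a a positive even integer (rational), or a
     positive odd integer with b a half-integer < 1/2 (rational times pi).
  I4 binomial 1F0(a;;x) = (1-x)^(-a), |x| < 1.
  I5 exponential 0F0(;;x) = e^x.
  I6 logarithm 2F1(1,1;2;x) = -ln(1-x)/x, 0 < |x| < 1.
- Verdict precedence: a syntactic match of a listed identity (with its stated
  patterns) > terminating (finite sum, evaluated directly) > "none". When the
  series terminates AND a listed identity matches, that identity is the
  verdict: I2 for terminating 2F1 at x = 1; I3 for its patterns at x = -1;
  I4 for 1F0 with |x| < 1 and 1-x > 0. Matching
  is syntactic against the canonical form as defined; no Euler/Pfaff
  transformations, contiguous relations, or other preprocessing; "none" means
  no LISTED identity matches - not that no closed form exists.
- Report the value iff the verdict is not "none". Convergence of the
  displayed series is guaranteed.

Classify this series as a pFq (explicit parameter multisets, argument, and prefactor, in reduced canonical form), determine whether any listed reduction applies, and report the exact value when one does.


Reduced: x = 1, 2F1, upper = {1, 1}, lower = {9}, C = 3. Verdict: Gauss's theorem (I1) fires (x = 1: the Gamma ratio telescopes since c-a-b = 7 > 0 and a = 1 in Z>0). Its exact value is \frac{24}{7}.

First insight: t_0 being 3, the product of the first k integers (prefactor 3) is k!.
Adjacent-term ratio: r(k) = 1 * (k+1) (k+1) / [(k+9) (k+1)] - rational in k. x = 1; t_0 = 3; negate the roots.


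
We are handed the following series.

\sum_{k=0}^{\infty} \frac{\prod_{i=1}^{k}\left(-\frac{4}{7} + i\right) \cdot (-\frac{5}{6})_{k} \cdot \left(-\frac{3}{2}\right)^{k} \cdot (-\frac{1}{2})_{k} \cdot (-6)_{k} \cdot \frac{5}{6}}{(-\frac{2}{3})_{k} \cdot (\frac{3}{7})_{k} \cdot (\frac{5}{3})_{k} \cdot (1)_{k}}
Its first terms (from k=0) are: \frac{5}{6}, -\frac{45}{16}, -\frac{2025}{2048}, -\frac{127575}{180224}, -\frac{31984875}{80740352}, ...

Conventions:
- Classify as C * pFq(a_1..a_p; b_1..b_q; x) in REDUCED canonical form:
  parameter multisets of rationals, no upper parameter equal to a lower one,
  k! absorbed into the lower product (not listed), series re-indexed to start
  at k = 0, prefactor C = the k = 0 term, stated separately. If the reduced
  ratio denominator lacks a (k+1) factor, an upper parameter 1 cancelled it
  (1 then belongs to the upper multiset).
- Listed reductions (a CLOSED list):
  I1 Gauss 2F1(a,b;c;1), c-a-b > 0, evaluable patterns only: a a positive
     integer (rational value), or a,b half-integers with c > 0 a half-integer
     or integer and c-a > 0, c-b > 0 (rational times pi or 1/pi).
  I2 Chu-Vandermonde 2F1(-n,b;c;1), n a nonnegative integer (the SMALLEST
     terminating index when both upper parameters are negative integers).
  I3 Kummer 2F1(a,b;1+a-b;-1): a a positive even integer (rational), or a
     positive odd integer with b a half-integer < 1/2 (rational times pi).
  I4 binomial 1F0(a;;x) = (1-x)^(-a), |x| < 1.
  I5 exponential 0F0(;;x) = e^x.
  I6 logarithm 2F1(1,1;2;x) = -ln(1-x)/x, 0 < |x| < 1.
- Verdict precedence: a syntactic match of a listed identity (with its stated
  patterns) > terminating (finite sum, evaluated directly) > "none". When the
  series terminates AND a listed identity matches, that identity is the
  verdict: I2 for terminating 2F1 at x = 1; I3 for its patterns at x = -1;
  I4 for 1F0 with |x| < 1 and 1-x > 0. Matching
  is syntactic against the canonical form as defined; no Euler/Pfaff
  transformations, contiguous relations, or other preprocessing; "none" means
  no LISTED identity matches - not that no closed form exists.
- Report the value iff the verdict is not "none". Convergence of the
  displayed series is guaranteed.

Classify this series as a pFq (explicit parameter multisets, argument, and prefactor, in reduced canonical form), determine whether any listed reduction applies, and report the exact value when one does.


The tell: t_0 being \frac{5}{6}, the parameter 3/7 appears in both the upper and lower lists and cancels.
Term ratio: r(k) = -\frac{3}{2} * (k-6) (k-\frac{5}{6}) (k-\frac{1}{2}) / [(k-\frac{2}{3}) (k+\frac{5}{3}) (k+1)] ; factor over Q: parameters, x = -\frac{3}{2}, and C = \frac{5}{6}.

Classification (C = \frac{5}{6}): 3F2 with upper {-6, -\frac{5}{6}, -\frac{1}{2}}, lower {-\frac{2}{3}, \frac{5}{3}}, argument x = -\frac{3}{2}. Verdict: terminating at k = 6: the factor (-6)_k kills every later term; summing the 7 survivors is exact. Exact value: -\frac{8926606006015}{2108292071424}.
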